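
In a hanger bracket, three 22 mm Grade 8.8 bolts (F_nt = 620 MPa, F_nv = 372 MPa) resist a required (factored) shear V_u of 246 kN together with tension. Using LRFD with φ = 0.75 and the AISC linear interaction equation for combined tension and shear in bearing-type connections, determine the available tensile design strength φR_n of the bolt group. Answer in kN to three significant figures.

279 kN

A_b = π·22²/4 = 380.1 mm²; f_rv = 246 × 1000 / (3 × 380.1) = 215.7 MPa.
F'_nt = 1.3 F_nt − (F_nt / φF_nv) f_rv = 1.3·620 − (620/(0.75·372))·215.7 = 326.6 MPa, capped at F_nt → F'_nt = 326.6 MPa.
R_n = F'_nt · A_b · n = 326.6 × 380.1 × 3 / 1000 = 372.5 kN.
Design strength φR_n = 0.75 × 372.5 = 279 kN.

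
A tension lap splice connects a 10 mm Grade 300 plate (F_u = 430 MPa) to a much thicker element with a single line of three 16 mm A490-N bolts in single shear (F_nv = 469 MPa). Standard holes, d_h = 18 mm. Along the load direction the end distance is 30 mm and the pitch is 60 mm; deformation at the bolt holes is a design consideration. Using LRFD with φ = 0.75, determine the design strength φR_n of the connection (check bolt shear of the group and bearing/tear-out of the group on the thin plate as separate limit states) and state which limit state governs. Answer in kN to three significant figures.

212 kN (bolt shear governs)

Bolt shear: A_b = π·16²/4 = 201.1 mm²; R_n = 469 × 201.1 × 3 × 1 / 1000 = 282.9 kN → 0.75 × 282.9 = 212 kN.
Bearing (1.2 l_c t F_u ≤ 2.4 d t F_u): upper limit = 2.4·16·10·430 / 1000 = 165.1 kN.
  Edge l_c = 30 − 18/2 = 21 → r_n = 108.4 kN; interior l_c = 60 − 18 = 42 → r_n = 165.1 kN.
  R_n,bearing = 1·108.4 + 2·165.1 = 438.6 kN → 0.75 × 438.6 = 329 kN.
Bolt shear governs: 212 kN.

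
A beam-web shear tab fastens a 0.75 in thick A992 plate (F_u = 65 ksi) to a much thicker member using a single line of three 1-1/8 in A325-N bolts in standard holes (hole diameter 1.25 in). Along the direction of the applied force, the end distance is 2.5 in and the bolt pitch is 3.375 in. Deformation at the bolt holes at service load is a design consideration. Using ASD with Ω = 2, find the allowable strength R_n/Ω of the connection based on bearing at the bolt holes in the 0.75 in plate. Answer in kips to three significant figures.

179 kips

Per bolt r_n = 1.2 l_c t F_u ≤ 2.4 d t F_u; upper limit = 2.4 × 1.125 × 0.75 × 65 = 131.6 kips.
Edge bolt: l_c = 2.5 − 1.25/2 = 1.875 in → 1.2 × 1.875 × 0.75 × 65 = 109.7 → r_n = 109.7 kips.
Interior bolts: l_c = 3.375 − 1.25 = 2.125 in → 1.2 × 2.125 × 0.75 × 65 = 124.3 → r_n = 124.3 kips.
R_n = 1 × 109.7 + 2 × 124.3 = 358.3 kips.
Allowable strength R_n/Ω = 358.3 / 2 = 179 kips.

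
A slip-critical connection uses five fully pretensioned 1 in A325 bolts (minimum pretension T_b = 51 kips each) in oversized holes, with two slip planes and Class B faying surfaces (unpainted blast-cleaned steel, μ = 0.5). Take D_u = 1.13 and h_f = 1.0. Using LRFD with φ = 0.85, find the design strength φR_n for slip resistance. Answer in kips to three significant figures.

245 kips

R_n = μ · D_u · h_f · T_b · n_s · n_b = 0.5 × 1.13 × 1.0 × 51 × 2 × 5 = 288.1 kips.
Design strength φR_n = 0.85 × 288.1 = 245 kips.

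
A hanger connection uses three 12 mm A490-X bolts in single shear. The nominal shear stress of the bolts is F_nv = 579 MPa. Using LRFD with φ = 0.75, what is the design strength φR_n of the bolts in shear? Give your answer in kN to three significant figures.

A_b = π × 12² / 4 = 113.1 mm².
R_n = F_nv · A_b · n · n_s = 579 × 113.1 × 3 × 1 / 1000 = 196.5 kN.
Design strength φR_n = 0.75 × 196.5 = 147 kN.

147 kN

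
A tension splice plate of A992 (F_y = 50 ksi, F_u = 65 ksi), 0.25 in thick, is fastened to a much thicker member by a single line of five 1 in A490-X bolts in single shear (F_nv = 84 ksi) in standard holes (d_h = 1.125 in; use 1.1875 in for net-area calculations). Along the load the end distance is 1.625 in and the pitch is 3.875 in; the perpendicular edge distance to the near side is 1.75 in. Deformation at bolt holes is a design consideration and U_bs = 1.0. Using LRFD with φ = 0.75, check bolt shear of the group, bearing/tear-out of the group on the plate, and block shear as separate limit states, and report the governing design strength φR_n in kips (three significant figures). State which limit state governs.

Bolt shear: A_b = π·1²/4 = 0.7854 in²; R_n = 84 × 0.7854 × 5 × 1 = 329.9 kips → 0.75 × 329.9 = 247 kips.
Bearing: edge l_c = 1.062, r_n = 20.72 kips; interior l_c = 2.75, r_n = 39 kips; R_n = 20.72 + 4·39 = 176.7 kips → 133 kips.
Block shear: A_gv = 4.281, A_nv = 2.945, A_nt = 0.2891 in²; R_n = min(0.6F_uA_nv, 0.6F_yA_gv) + U_bs·F_u·A_nt = 133.7 kips → 100 kips.
Block shear governs: 100 kips.

100 kips (block shear governs)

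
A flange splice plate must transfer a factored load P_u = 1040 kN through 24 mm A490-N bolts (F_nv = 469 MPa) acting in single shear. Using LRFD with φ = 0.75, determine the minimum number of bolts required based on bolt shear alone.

A_b = π·24²/4 = 452.4 mm².
Per-bolt design strength φR_n = 0.75 × 469 × 452.4 × 1 / 1000 = 159.1 kN.
n ≥ 1040 / 159.1 = 6.536 → use 7 bolts.

7 bolts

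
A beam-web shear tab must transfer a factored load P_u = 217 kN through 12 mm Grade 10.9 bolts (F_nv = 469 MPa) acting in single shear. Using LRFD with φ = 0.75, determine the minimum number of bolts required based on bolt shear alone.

6 bolts

A_b = π·12²/4 = 113.1 mm².
Per-bolt design strength φR_n = 0.75 × 469 × 113.1 × 1 / 1000 = 39.78 kN.
n ≥ 217 / 39.78 = 5.455 → use 6 bolts.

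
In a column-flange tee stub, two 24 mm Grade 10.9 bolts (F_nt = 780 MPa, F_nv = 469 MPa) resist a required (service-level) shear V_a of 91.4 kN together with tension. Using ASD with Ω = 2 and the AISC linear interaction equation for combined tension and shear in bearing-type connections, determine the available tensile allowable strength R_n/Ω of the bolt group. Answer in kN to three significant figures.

A_b = π·24²/4 = 452.4 mm²; f_rv = 91.4 × 1000 / (2 × 452.4) = 101 MPa.
F'_nt = 1.3 F_nt − (Ω F_nt / F_nv) f_rv = 1.3·780 − (2·780/469)·101 = 678 MPa, capped at F_nt → F'_nt = 678 MPa.
R_n = F'_nt · A_b · n = 678 × 452.4 × 2 / 1000 = 613.4 kN.
Allowable strength R_n/Ω = 613.4 / 2 = 307 kN.

307 kN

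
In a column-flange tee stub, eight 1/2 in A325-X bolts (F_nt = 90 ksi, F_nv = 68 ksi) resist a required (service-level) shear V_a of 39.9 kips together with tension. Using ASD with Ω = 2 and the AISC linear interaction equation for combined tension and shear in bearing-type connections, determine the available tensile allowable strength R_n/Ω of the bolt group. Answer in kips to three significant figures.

39.1 kips

A_b = π·0.5²/4 = 0.1963 in²; f_rv = 39.9 / (8 × 0.1963) = 25.4 ksi.
F'_nt = 1.3 F_nt − (Ω F_nt / F_nv) f_rv = 1.3·90 − (2·90/68)·25.4 = 49.76 ksi, capped at F_nt → F'_nt = 49.76 ksi.
R_n = F'_nt · A_b · n = 49.76 × 0.1963 × 8 = 78.17 kips.
Allowable strength R_n/Ω = 78.17 / 2 = 39.1 kips.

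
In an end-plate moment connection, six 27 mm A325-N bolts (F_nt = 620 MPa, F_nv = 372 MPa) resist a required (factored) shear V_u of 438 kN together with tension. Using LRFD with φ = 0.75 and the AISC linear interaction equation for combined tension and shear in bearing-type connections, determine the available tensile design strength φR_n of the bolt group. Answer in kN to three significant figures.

1350 kN

A_b = π·27²/4 = 572.6 mm²; f_rv = 438 × 1000 / (6 × 572.6) = 127.5 MPa.
F'_nt = 1.3 F_nt − (F_nt / φF_nv) f_rv = 1.3·620 − (620/(0.75·372))·127.5 = 522.7 MPa, capped at F_nt → F'_nt = 522.7 MPa.
R_n = F'_nt · A_b · n = 522.7 × 572.6 × 6 / 1000 = 1796 kN.
Design strength φR_n = 0.75 × 1796 = 1350 kN.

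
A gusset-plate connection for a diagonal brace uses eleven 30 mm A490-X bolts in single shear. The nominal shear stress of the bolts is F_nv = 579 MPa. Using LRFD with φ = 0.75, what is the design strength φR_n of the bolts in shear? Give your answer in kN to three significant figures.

3380 kN

A_b = π × 30² / 4 = 706.9 mm².
R_n = F_nv · A_b · n · n_s = 579 × 706.9 × 11 × 1 / 1000 = 4502 kN.
Design strength φR_n = 0.75 × 4502 = 3380 kN.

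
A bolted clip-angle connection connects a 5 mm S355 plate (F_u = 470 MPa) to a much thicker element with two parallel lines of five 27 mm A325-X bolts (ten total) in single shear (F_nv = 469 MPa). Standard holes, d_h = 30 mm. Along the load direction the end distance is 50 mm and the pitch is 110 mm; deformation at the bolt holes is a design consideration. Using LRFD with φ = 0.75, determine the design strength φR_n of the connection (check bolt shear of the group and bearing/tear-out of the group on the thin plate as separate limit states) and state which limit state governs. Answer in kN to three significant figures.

1060 kN (bearing governs)

Bolt shear: A_b = π·27²/4 = 572.6 mm²; R_n = 469 × 572.6 × 10 × 1 / 1000 = 2685 kN → 0.75 × 2685 = 2010 kN.
Bearing (1.2 l_c t F_u ≤ 2.4 d t F_u): upper limit = 2.4·27·5·470 / 1000 = 152.3 kN.
  Edge l_c = 50 − 30/2 = 35 → r_n = 98.7 kN; interior l_c = 110 − 30 = 80 → r_n = 152.3 kN.
  R_n,bearing = 2·98.7 + 8·152.3 = 1416 kN → 0.75 × 1416 = 1060 kN.
Bearing governs: 1060 kN.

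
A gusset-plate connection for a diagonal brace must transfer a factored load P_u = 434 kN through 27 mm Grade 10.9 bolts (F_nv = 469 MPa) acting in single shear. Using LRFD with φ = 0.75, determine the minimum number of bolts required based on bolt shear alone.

A_b = π·27²/4 = 572.6 mm².
Per-bolt design strength φR_n = 0.75 × 469 × 572.6 × 1 / 1000 = 201.4 kN.
n ≥ 434 / 201.4 = 2.155 → use 3 bolts.

3 bolts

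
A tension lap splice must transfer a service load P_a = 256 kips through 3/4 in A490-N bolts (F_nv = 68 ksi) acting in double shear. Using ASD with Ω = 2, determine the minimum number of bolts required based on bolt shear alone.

9 bolts

A_b = π·0.75²/4 = 0.4418 in².
Per-bolt allowable strength R_n/Ω = 68 × 0.4418 × 2 / 2 = 30.04 kips.
n ≥ 256 / 30.04 = 8.522 → use 9 bolts.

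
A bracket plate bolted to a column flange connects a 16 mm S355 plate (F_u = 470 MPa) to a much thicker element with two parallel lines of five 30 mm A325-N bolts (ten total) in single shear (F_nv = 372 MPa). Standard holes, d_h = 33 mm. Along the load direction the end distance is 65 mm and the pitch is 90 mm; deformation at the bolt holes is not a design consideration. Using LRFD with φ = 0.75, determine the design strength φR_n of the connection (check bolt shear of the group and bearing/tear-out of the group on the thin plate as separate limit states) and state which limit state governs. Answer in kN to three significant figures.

1970 kN (bolt shear governs)

Bolt shear: A_b = π·30²/4 = 706.9 mm²; R_n = 372 × 706.9 × 10 × 1 / 1000 = 2630 kN → 0.75 × 2630 = 1970 kN.
Bearing (1.5 l_c t F_u ≤ 3.0 d t F_u): upper limit = 3.0·30·16·470 / 1000 = 676.8 kN.
  Edge l_c = 65 − 33/2 = 48.5 → r_n = 547.1 kN; interior l_c = 90 − 33 = 57 → r_n = 643 kN.
  R_n,bearing = 2·547.1 + 8·643 = 6238 kN → 0.75 × 6238 = 4680 kN.
Bolt shear governs: 1970 kN.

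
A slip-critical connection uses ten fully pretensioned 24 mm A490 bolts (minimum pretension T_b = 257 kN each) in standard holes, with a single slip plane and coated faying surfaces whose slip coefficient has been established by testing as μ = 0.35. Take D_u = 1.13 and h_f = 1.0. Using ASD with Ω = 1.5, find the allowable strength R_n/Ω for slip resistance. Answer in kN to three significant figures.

678 kN

R_n = μ · D_u · h_f · T_b · n_s · n_b = 0.35 × 1.13 × 1.0 × 257 × 1 × 10 = 1016 kN.
Allowable strength R_n/Ω = 1016 / 1.5 = 678 kN.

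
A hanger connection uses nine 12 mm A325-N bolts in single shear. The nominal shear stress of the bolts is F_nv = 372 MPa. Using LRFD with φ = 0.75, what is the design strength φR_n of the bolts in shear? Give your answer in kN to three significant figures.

A_b = π × 12² / 4 = 113.1 mm².
R_n = F_nv · A_b · n · n_s = 372 × 113.1 × 9 × 1 / 1000 = 378.6 kN.
Design strength φR_n = 0.75 × 378.6 = 284 kN.

284 kN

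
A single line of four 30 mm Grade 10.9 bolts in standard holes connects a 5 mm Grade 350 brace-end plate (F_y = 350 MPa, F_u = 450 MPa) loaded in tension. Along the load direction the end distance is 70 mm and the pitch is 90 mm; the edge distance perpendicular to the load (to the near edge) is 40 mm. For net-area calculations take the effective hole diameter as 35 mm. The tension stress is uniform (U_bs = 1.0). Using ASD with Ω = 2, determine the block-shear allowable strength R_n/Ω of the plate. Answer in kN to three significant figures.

172 kN

Shear plane L_v = 70 + 3·90 = 340 mm; A_gv = 340 × 5 = 1700 mm².
A_nv = (340 − 3.5·35) × 5 = 1088 mm².
A_nt = (40 − 0.5·35) × 5 = 112.5 mm².
0.6 F_u A_nv = 293.6 kN; 0.6 F_y A_gv = 357 kN → shear rupture governs the shear term.
R_n = 293.6 + 1.0 × 450 × 112.5 / 1000 = 344.2 kN.
Allowable strength R_n/Ω = 344.2 / 2 = 172 kN.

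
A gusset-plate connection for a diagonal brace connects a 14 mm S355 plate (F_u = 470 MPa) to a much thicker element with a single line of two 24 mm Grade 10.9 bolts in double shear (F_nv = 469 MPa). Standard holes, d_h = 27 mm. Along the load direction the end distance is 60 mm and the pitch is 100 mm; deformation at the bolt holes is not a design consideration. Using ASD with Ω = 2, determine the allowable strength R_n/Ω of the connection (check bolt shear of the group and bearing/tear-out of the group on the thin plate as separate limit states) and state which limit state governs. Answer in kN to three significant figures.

424 kN (bolt shear governs)

Bolt shear: A_b = π·24²/4 = 452.4 mm²; R_n = 469 × 452.4 × 2 × 2 / 1000 = 848.7 kN → 848.7 / 2 = 424 kN.
Bearing (1.5 l_c t F_u ≤ 3.0 d t F_u): upper limit = 3.0·24·14·470 / 1000 = 473.8 kN.
  Edge l_c = 60 − 27/2 = 46.5 → r_n = 459 kN; interior l_c = 100 − 27 = 73 → r_n = 473.8 kN.
  R_n,bearing = 1·459 + 1·473.8 = 932.7 kN → 932.7 / 2 = 466 kN.
Bolt shear governs: 424 kN.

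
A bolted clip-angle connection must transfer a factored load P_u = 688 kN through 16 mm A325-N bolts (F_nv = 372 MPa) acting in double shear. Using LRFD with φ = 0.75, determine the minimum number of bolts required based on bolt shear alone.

A_b = π·16²/4 = 201.1 mm².
Per-bolt design strength φR_n = 0.75 × 372 × 201.1 × 2 / 1000 = 112.2 kN.
n ≥ 688 / 112.2 = 6.132 → use 7 bolts.

7 bolts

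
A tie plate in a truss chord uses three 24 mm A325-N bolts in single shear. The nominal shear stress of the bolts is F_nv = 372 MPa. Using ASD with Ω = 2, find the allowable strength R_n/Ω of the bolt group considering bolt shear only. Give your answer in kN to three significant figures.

252 kN

A_b = π × 24² / 4 = 452.4 mm².
R_n = F_nv · A_b · n · n_s = 372 × 452.4 × 3 × 1 / 1000 = 504.9 kN.
Allowable strength R_n/Ω = 504.9 / 2 = 252 kN.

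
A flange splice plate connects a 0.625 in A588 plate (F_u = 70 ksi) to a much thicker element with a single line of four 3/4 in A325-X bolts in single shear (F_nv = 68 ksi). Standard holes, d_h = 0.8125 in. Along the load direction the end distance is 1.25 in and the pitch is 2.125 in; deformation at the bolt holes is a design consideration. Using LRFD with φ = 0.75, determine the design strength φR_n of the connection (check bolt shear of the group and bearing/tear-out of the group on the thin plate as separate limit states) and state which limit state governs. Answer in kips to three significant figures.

Bolt shear: A_b = π·0.75²/4 = 0.4418 in²; R_n = 68 × 0.4418 × 4 × 1 = 120.2 kips → 0.75 × 120.2 = 90.1 kips.
Bearing (1.2 l_c t F_u ≤ 2.4 d t F_u): upper limit = 2.4·0.75·0.625·70 = 78.75 kips.
  Edge l_c = 1.25 − 0.8125/2 = 0.8438 → r_n = 44.3 kips; interior l_c = 2.125 − 0.8125 = 1.312 → r_n = 68.91 kips.
  R_n,bearing = 1·44.3 + 3·68.91 = 251 kips → 0.75 × 251 = 188 kips.
Bolt shear governs: 90.1 kips.

90.1 kips (bolt shear governs)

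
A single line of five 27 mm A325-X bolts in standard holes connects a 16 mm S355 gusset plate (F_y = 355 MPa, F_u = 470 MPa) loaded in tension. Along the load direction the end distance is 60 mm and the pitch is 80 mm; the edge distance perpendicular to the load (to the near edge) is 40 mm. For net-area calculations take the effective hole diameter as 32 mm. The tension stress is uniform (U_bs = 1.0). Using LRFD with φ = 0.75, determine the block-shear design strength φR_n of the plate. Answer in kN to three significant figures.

Shear plane L_v = 60 + 4·80 = 380 mm; A_gv = 380 × 16 = 6080 mm².
A_nv = (380 − 4.5·32) × 16 = 3776 mm².
A_nt = (40 − 0.5·32) × 16 = 384 mm².
0.6 F_u A_nv = 1065 kN; 0.6 F_y A_gv = 1295 kN → shear rupture governs the shear term.
R_n = 1065 + 1.0 × 470 × 384 / 1000 = 1245 kN.
Design strength φR_n = 0.75 × 1245 = 934 kN.

934 kN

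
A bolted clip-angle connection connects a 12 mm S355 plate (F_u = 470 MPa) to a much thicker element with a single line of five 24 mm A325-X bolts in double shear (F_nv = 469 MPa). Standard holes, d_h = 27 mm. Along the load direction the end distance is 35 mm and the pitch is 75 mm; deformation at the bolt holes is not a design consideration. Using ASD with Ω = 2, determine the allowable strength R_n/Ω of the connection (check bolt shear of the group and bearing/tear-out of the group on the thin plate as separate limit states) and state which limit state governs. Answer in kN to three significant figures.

903 kN (bearing governs)

Bolt shear: A_b = π·24²/4 = 452.4 mm²; R_n = 469 × 452.4 × 5 × 2 / 1000 = 2122 kN → 2122 / 2 = 1060 kN.
Bearing (1.5 l_c t F_u ≤ 3.0 d t F_u): upper limit = 3.0·24·12·470 / 1000 = 406.1 kN.
  Edge l_c = 35 − 27/2 = 21.5 → r_n = 181.9 kN; interior l_c = 75 − 27 = 48 → r_n = 406.1 kN.
  R_n,bearing = 1·181.9 + 4·406.1 = 1806 kN → 1806 / 2 = 903 kN.
Bearing governs: 903 kN.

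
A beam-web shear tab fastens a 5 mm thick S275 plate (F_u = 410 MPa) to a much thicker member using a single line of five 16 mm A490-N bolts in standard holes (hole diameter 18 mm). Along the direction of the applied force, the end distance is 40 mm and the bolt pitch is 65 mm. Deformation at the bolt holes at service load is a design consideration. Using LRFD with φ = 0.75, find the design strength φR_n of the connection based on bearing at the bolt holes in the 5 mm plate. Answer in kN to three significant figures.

Per bolt r_n = 1.2 l_c t F_u ≤ 2.4 d t F_u; upper limit = 2.4 × 16 × 5 × 410 / 1000 = 78.72 kN.
Edge bolt: l_c = 40 − 18/2 = 31 mm → 1.2 × 31 × 5 × 410 / 1000 = 76.26 → r_n = 76.26 kN.
Interior bolts: l_c = 65 − 18 = 47 mm → 1.2 × 47 × 5 × 410 / 1000 = 115.6 → r_n = 78.72 kN.
R_n = 1 × 76.26 + 4 × 78.72 = 391.1 kN.
Design strength φR_n = 0.75 × 391.1 = 293 kN.

293 kN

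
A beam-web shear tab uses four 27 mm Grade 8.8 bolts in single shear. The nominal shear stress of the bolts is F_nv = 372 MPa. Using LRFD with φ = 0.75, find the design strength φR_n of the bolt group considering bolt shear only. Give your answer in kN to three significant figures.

639 kN

A_b = π × 27² / 4 = 572.6 mm².
R_n = F_nv · A_b · n · n_s = 372 × 572.6 × 4 × 1 / 1000 = 852 kN.
Design strength φR_n = 0.75 × 852 = 639 kN.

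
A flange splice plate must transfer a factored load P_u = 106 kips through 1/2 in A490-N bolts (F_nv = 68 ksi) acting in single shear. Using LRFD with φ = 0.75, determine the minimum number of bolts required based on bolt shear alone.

A_b = π·0.5²/4 = 0.1963 in².
Per-bolt design strength φR_n = 0.75 × 68 × 0.1963 × 1 = 10.01 kips.
n ≥ 106 / 10.01 = 10.59 → use 11 bolts.

11 bolts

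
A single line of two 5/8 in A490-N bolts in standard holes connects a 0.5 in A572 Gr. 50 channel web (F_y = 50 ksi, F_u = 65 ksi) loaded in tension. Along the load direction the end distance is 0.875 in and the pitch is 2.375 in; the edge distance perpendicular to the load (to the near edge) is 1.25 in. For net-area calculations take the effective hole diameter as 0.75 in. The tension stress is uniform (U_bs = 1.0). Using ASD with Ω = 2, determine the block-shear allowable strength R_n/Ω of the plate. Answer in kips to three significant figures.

34.9 kips

Shear plane L_v = 0.875 + 1·2.375 = 3.25 in; A_gv = 3.25 × 0.5 = 1.625 in².
A_nv = (3.25 − 1.5·0.75) × 0.5 = 1.062 in².
A_nt = (1.25 − 0.5·0.75) × 0.5 = 0.4375 in².
0.6 F_u A_nv = 41.44 kips; 0.6 F_y A_gv = 48.75 kips → shear rupture governs the shear term.
R_n = 41.44 + 1.0 × 65 × 0.4375 = 69.88 kips.
Allowable strength R_n/Ω = 69.88 / 2 = 34.9 kips.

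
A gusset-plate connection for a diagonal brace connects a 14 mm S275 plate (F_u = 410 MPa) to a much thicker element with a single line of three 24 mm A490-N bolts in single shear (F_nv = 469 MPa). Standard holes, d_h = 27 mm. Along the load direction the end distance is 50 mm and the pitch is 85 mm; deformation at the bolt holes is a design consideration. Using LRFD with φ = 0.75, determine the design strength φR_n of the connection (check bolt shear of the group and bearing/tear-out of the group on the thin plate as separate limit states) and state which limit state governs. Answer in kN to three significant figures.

477 kN (bolt shear governs)

Bolt shear: A_b = π·24²/4 = 452.4 mm²; R_n = 469 × 452.4 × 3 × 1 / 1000 = 636.5 kN → 0.75 × 636.5 = 477 kN.
Bearing (1.2 l_c t F_u ≤ 2.4 d t F_u): upper limit = 2.4·24·14·410 / 1000 = 330.6 kN.
  Edge l_c = 50 − 27/2 = 36.5 → r_n = 251.4 kN; interior l_c = 85 − 27 = 58 → r_n = 330.6 kN.
  R_n,bearing = 1·251.4 + 2·330.6 = 912.7 kN → 0.75 × 912.7 = 684 kN.
Bolt shear governs: 477 kN.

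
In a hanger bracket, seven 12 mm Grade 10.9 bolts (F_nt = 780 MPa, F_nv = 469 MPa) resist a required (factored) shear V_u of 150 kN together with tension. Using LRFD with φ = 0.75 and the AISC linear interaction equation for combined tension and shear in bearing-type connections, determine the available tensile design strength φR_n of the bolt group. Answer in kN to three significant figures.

A_b = π·12²/4 = 113.1 mm²; f_rv = 150 × 1000 / (7 × 113.1) = 189.5 MPa.
F'_nt = 1.3 F_nt − (F_nt / φF_nv) f_rv = 1.3·780 − (780/(0.75·469))·189.5 = 593.9 MPa, capped at F_nt → F'_nt = 593.9 MPa.
R_n = F'_nt · A_b · n = 593.9 × 113.1 × 7 / 1000 = 470.1 kN.
Design strength φR_n = 0.75 × 470.1 = 353 kN.

353 kN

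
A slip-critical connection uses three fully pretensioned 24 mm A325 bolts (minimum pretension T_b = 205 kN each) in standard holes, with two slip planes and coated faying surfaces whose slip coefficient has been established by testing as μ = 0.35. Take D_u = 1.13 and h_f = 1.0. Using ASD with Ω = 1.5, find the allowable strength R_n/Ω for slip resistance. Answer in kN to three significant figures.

324 kN

R_n = μ · D_u · h_f · T_b · n_s · n_b = 0.35 × 1.13 × 1.0 × 205 × 2 × 3 = 486.5 kN.
Allowable strength R_n/Ω = 486.5 / 1.5 = 324 kN.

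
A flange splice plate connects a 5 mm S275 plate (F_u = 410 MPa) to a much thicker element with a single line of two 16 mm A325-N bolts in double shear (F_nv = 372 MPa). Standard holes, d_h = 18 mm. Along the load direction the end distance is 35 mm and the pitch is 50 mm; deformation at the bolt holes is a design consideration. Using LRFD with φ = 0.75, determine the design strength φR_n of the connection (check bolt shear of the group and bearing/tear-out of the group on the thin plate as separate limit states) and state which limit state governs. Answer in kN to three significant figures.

107 kN (bearing governs)

Bolt shear: A_b = π·16²/4 = 201.1 mm²; R_n = 372 × 201.1 × 2 × 2 / 1000 = 299.2 kN → 0.75 × 299.2 = 224 kN.
Bearing (1.2 l_c t F_u ≤ 2.4 d t F_u): upper limit = 2.4·16·5·410 / 1000 = 78.72 kN.
  Edge l_c = 35 − 18/2 = 26 → r_n = 63.96 kN; interior l_c = 50 − 18 = 32 → r_n = 78.72 kN.
  R_n,bearing = 1·63.96 + 1·78.72 = 142.7 kN → 0.75 × 142.7 = 107 kN.
Bearing governs: 107 kN.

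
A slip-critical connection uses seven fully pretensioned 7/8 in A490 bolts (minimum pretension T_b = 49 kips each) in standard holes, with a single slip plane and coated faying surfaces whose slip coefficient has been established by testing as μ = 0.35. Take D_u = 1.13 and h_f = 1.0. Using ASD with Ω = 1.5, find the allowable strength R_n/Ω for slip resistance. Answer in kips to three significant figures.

90.4 kips

R_n = μ · D_u · h_f · T_b · n_s · n_b = 0.35 × 1.13 × 1.0 × 49 × 1 × 7 = 135.7 kips.
Allowable strength R_n/Ω = 135.7 / 1.5 = 90.4 kips.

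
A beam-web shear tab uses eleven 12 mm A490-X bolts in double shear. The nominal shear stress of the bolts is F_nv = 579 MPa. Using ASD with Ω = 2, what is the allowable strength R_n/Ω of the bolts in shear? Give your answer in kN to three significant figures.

A_b = π × 12² / 4 = 113.1 mm².
R_n = F_nv · A_b · n · n_s = 579 × 113.1 × 11 × 2 / 1000 = 1441 kN.
Allowable strength R_n/Ω = 1441 / 2 = 720 kN.

720 kN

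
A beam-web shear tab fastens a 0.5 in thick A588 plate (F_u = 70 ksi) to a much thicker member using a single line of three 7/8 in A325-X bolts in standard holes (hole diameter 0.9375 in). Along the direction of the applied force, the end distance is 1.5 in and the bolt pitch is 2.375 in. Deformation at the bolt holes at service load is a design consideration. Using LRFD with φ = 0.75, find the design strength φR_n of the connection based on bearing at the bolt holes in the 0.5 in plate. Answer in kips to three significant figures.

Per bolt r_n = 1.2 l_c t F_u ≤ 2.4 d t F_u; upper limit = 2.4 × 0.875 × 0.5 × 70 = 73.5 kips.
Edge bolt: l_c = 1.5 − 0.9375/2 = 1.031 in → 1.2 × 1.031 × 0.5 × 70 = 43.31 → r_n = 43.31 kips.
Interior bolts: l_c = 2.375 − 0.9375 = 1.438 in → 1.2 × 1.438 × 0.5 × 70 = 60.37 → r_n = 60.37 kips.
R_n = 1 × 43.31 + 2 × 60.37 = 164.1 kips.
Design strength φR_n = 0.75 × 164.1 = 123 kips.

123 kips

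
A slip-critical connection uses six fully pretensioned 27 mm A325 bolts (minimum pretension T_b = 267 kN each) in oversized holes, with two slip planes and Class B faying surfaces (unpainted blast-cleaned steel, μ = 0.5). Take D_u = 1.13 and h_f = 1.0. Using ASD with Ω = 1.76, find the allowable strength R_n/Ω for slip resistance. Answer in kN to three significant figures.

R_n = μ · D_u · h_f · T_b · n_s · n_b = 0.5 × 1.13 × 1.0 × 267 × 2 × 6 = 1810 kN.
Allowable strength R_n/Ω = 1810 / 1.76 = 1030 kN.

1030 kN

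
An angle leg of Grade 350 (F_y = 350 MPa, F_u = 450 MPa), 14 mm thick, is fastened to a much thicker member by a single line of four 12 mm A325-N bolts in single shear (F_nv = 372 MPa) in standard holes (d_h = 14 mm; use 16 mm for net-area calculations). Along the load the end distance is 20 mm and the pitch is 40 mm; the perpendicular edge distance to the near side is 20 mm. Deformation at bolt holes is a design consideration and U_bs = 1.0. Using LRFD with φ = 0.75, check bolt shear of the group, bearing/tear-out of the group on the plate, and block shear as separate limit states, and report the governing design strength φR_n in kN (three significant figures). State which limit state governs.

126 kN (bolt shear governs)

Bolt shear: A_b = π·12²/4 = 113.1 mm²; R_n = 372 × 113.1 × 4 × 1 / 1000 = 168.3 kN → 0.75 × 168.3 = 126 kN.
Bearing: edge l_c = 13, r_n = 98.28 kN; interior l_c = 26, r_n = 181.4 kN; R_n = 98.28 + 3·181.4 = 642.6 kN → 482 kN.
Block shear: A_gv = 1960, A_nv = 1176, A_nt = 168 mm²; R_n = min(0.6F_uA_nv, 0.6F_yA_gv) + U_bs·F_u·A_nt = 393.1 kN → 295 kN.
Bolt shear governs: 126 kN.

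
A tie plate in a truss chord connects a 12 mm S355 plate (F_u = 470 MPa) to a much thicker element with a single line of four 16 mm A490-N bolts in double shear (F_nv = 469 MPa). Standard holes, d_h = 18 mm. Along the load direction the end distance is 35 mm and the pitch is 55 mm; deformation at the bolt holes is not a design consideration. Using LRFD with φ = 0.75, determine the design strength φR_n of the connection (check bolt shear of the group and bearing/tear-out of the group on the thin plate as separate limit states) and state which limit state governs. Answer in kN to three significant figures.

Bolt shear: A_b = π·16²/4 = 201.1 mm²; R_n = 469 × 201.1 × 4 × 2 / 1000 = 754.4 kN → 0.75 × 754.4 = 566 kN.
Bearing (1.5 l_c t F_u ≤ 3.0 d t F_u): upper limit = 3.0·16·12·470 / 1000 = 270.7 kN.
  Edge l_c = 35 − 18/2 = 26 → r_n = 220 kN; interior l_c = 55 − 18 = 37 → r_n = 270.7 kN.
  R_n,bearing = 1·220 + 3·270.7 = 1032 kN → 0.75 × 1032 = 774 kN.
Bolt shear governs: 566 kN.

566 kN (bolt shear governs)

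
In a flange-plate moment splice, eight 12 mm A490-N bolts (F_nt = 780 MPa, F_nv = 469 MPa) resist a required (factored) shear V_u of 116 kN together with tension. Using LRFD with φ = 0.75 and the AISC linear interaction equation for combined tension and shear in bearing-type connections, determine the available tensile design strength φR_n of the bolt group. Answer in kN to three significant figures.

A_b = π·12²/4 = 113.1 mm²; f_rv = 116 × 1000 / (8 × 113.1) = 128.2 MPa.
F'_nt = 1.3 F_nt − (F_nt / φF_nv) f_rv = 1.3·780 − (780/(0.75·469))·128.2 = 729.7 MPa, capped at F_nt → F'_nt = 729.7 MPa.
R_n = F'_nt · A_b · n = 729.7 × 113.1 × 8 / 1000 = 660.2 kN.
Design strength φR_n = 0.75 × 660.2 = 495 kN.

495 kN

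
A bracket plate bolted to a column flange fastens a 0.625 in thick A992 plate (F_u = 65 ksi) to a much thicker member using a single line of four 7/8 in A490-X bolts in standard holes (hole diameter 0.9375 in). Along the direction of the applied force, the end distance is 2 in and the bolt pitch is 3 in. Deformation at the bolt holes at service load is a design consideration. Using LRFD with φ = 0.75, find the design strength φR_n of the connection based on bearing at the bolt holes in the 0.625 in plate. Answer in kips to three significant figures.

248 kips

Per bolt r_n = 1.2 l_c t F_u ≤ 2.4 d t F_u; upper limit = 2.4 × 0.875 × 0.625 × 65 = 85.31 kips.
Edge bolt: l_c = 2 − 0.9375/2 = 1.531 in → 1.2 × 1.531 × 0.625 × 65 = 74.65 → r_n = 74.65 kips.
Interior bolts: l_c = 3 − 0.9375 = 2.062 in → 1.2 × 2.062 × 0.625 × 65 = 100.5 → r_n = 85.31 kips.
R_n = 1 × 74.65 + 3 × 85.31 = 330.6 kips.
Design strength φR_n = 0.75 × 330.6 = 248 kips.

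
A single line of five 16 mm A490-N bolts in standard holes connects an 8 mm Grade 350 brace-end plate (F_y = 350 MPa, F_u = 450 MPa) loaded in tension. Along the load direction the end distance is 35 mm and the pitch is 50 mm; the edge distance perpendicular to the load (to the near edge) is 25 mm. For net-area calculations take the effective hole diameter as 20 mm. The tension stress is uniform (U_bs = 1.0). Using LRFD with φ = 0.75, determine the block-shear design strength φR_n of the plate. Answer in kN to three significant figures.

275 kN

Shear plane L_v = 35 + 4·50 = 235 mm; A_gv = 235 × 8 = 1880 mm².
A_nv = (235 − 4.5·20) × 8 = 1160 mm².
A_nt = (25 − 0.5·20) × 8 = 120 mm².
0.6 F_u A_nv = 313.2 kN; 0.6 F_y A_gv = 394.8 kN → shear rupture governs the shear term.
R_n = 313.2 + 1.0 × 450 × 120 / 1000 = 367.2 kN.
Design strength φR_n = 0.75 × 367.2 = 275 kN.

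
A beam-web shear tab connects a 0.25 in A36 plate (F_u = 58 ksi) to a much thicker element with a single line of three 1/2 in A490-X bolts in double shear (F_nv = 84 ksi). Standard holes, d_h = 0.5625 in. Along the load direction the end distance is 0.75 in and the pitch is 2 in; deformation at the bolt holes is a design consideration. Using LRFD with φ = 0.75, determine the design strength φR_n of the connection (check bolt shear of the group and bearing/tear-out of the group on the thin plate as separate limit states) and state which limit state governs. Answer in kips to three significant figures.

32.2 kips (bearing governs)

Bolt shear: A_b = π·0.5²/4 = 0.1963 in²; R_n = 84 × 0.1963 × 3 × 2 = 98.96 kips → 0.75 × 98.96 = 74.2 kips.
Bearing (1.2 l_c t F_u ≤ 2.4 d t F_u): upper limit = 2.4·0.5·0.25·58 = 17.4 kips.
  Edge l_c = 0.75 − 0.5625/2 = 0.4688 → r_n = 8.156 kips; interior l_c = 2 − 0.5625 = 1.438 → r_n = 17.4 kips.
  R_n,bearing = 1·8.156 + 2·17.4 = 42.96 kips → 0.75 × 42.96 = 32.2 kips.
Bearing governs: 32.2 kips.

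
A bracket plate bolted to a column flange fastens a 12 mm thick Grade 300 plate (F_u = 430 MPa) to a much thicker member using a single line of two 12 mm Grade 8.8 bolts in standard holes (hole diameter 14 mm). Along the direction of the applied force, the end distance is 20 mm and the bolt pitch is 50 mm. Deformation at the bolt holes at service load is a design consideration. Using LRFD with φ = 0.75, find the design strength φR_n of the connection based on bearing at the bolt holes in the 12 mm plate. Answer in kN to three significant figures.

172 kN

Per bolt r_n = 1.2 l_c t F_u ≤ 2.4 d t F_u; upper limit = 2.4 × 12 × 12 × 430 / 1000 = 148.6 kN.
Edge bolt: l_c = 20 − 14/2 = 13 mm → 1.2 × 13 × 12 × 430 / 1000 = 80.5 → r_n = 80.5 kN.
Interior bolts: l_c = 50 − 14 = 36 mm → 1.2 × 36 × 12 × 430 / 1000 = 222.9 → r_n = 148.6 kN.
R_n = 1 × 80.5 + 1 × 148.6 = 229.1 kN.
Design strength φR_n = 0.75 × 229.1 = 172 kN.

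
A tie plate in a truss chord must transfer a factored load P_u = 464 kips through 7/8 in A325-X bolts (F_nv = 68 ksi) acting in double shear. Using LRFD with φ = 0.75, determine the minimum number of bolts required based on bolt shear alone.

8 bolts

A_b = π·0.875²/4 = 0.6013 in².
Per-bolt design strength φR_n = 0.75 × 68 × 0.6013 × 2 = 61.33 kips.
n ≥ 464 / 61.33 = 7.565 → use 8 bolts.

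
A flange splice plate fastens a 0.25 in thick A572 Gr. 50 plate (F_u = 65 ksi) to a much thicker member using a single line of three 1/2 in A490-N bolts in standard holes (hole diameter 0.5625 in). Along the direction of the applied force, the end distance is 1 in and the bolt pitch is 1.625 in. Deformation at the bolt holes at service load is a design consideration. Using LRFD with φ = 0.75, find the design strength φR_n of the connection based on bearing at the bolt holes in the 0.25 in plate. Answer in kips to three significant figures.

39.8 kips

Per bolt r_n = 1.2 l_c t F_u ≤ 2.4 d t F_u; upper limit = 2.4 × 0.5 × 0.25 × 65 = 19.5 kips.
Edge bolt: l_c = 1 − 0.5625/2 = 0.7188 in → 1.2 × 0.7188 × 0.25 × 65 = 14.02 → r_n = 14.02 kips.
Interior bolts: l_c = 1.625 − 0.5625 = 1.062 in → 1.2 × 1.062 × 0.25 × 65 = 20.72 → r_n = 19.5 kips.
R_n = 1 × 14.02 + 2 × 19.5 = 53.02 kips.
Design strength φR_n = 0.75 × 53.02 = 39.8 kips.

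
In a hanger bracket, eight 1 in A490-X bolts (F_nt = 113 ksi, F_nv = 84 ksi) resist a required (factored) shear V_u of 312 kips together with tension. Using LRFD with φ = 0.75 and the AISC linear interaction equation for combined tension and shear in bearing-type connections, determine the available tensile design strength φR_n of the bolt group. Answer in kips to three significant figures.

A_b = π·1²/4 = 0.7854 in²; f_rv = 312 / (8 × 0.7854) = 49.66 ksi.
F'_nt = 1.3 F_nt − (F_nt / φF_nv) f_rv = 1.3·113 − (113/(0.75·84))·49.66 = 57.83 ksi, capped at F_nt → F'_nt = 57.83 ksi.
R_n = F'_nt · A_b · n = 57.83 × 0.7854 × 8 = 363.4 kips.
Design strength φR_n = 0.75 × 363.4 = 273 kips.

273 kips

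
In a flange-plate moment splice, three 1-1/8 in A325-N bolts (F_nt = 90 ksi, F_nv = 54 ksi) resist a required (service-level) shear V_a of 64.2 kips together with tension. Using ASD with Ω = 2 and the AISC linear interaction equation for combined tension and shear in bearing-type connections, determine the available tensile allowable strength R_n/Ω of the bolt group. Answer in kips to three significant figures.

A_b = π·1.125²/4 = 0.994 in²; f_rv = 64.2 / (3 × 0.994) = 21.53 ksi.
F'_nt = 1.3 F_nt − (Ω F_nt / F_nv) f_rv = 1.3·90 − (2·90/54)·21.53 = 45.24 ksi, capped at F_nt → F'_nt = 45.24 ksi.
R_n = F'_nt · A_b · n = 45.24 × 0.994 × 3 = 134.9 kips.
Allowable strength R_n/Ω = 134.9 / 2 = 67.5 kips.

67.5 kips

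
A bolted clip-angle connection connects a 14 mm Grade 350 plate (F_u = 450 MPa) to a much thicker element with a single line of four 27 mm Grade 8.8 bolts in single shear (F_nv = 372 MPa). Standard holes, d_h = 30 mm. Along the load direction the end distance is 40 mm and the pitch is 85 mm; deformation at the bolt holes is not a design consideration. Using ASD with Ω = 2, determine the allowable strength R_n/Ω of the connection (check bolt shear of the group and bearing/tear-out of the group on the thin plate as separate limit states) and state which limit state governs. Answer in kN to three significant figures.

426 kN (bolt shear governs)

Bolt shear: A_b = π·27²/4 = 572.6 mm²; R_n = 372 × 572.6 × 4 × 1 / 1000 = 852 kN → 852 / 2 = 426 kN.
Bearing (1.5 l_c t F_u ≤ 3.0 d t F_u): upper limit = 3.0·27·14·450 / 1000 = 510.3 kN.
  Edge l_c = 40 − 30/2 = 25 → r_n = 236.2 kN; interior l_c = 85 − 30 = 55 → r_n = 510.3 kN.
  R_n,bearing = 1·236.2 + 3·510.3 = 1767 kN → 1767 / 2 = 884 kN.
Bolt shear governs: 426 kN.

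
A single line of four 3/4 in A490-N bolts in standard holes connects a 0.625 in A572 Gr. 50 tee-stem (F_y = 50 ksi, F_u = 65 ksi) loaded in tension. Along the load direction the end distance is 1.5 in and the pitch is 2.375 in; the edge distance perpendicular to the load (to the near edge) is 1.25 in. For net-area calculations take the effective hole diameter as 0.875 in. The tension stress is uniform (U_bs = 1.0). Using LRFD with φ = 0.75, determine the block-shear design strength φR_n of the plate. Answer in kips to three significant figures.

126 kips

Shear plane L_v = 1.5 + 3·2.375 = 8.625 in; A_gv = 8.625 × 0.625 = 5.391 in².
A_nv = (8.625 − 3.5·0.875) × 0.625 = 3.477 in².
A_nt = (1.25 − 0.5·0.875) × 0.625 = 0.5078 in².
0.6 F_u A_nv = 135.6 kips; 0.6 F_y A_gv = 161.7 kips → shear rupture governs the shear term.
R_n = 135.6 + 1.0 × 65 × 0.5078 = 168.6 kips.
Design strength φR_n = 0.75 × 168.6 = 126 kips.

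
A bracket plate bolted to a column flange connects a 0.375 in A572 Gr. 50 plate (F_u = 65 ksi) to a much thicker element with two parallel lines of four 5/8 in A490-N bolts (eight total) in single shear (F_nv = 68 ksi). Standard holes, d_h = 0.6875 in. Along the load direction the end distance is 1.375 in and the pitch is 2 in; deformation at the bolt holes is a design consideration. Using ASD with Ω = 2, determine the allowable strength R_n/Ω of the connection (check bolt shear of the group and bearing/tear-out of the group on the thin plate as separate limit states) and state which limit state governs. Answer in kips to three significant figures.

Bolt shear: A_b = π·0.625²/4 = 0.3068 in²; R_n = 68 × 0.3068 × 8 × 1 = 166.9 kips → 166.9 / 2 = 83.4 kips.
Bearing (1.2 l_c t F_u ≤ 2.4 d t F_u): upper limit = 2.4·0.625·0.375·65 = 36.56 kips.
  Edge l_c = 1.375 − 0.6875/2 = 1.031 → r_n = 30.16 kips; interior l_c = 2 − 0.6875 = 1.312 → r_n = 36.56 kips.
  R_n,bearing = 2·30.16 + 6·36.56 = 279.7 kips → 279.7 / 2 = 140 kips.
Bolt shear governs: 83.4 kips.

83.4 kips (bolt shear governs)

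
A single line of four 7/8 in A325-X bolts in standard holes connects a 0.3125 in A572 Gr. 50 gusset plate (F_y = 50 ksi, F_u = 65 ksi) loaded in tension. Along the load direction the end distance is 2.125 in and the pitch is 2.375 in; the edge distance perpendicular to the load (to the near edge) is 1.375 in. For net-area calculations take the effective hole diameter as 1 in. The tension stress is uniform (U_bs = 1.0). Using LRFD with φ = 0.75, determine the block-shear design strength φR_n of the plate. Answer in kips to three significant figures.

65.9 kips

Shear plane L_v = 2.125 + 3·2.375 = 9.25 in; A_gv = 9.25 × 0.3125 = 2.891 in².
A_nv = (9.25 − 3.5·1) × 0.3125 = 1.797 in².
A_nt = (1.375 − 0.5·1) × 0.3125 = 0.2734 in².
0.6 F_u A_nv = 70.08 kips; 0.6 F_y A_gv = 86.72 kips → shear rupture governs the shear term.
R_n = 70.08 + 1.0 × 65 × 0.2734 = 87.85 kips.
Design strength φR_n = 0.75 × 87.85 = 65.9 kips.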